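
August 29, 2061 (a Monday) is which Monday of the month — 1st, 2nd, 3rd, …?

Day 29 falls in week ⌈29/7⌉ of the month.
Days 1–7 hold the 1st Monday, 8–14 the 2nd, 15–21 the 3rd, 22–28 the 4th, 29–31 the 5th.
29 is in the range for the 5th.

5th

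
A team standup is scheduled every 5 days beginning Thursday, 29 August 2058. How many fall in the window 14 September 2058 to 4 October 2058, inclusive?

Occurrences land 5·i days after 29 August 2058 for i = 0, 1, 2, …
14 September 2058 is 16 days after the start; 16 ÷ 5 = 3 remainder 1; since the remainder is 1, round up to i = 4. First occurrence in the window: #5 on 18 September 2058 (4×5 = 20 days in).
4 October 2058 is 36 days after the start; 36 ÷ 5 = 7 remainder 1. Last occurrence in the window: #8 on 3 October 2058.
Occurrences #5 through #8: 4 in total.

4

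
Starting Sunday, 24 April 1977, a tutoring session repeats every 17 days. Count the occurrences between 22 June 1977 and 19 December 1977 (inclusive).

Occurrences land 17·i days after 24 April 1977 for i = 0, 1, 2, …
22 June 1977 is 59 days after the start; 59 ÷ 17 = 3 remainder 8; since the remainder is 8, round up to i = 4. First occurrence in the window: #5 on 1 July 1977 (4×17 = 68 days in).
19 December 1977 is 239 days after the start; 239 ÷ 17 = 14 remainder 1. Last occurrence in the window: #15 on 18 December 1977.
Occurrences #5 through #15: 11 in total.

11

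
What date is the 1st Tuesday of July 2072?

The first Tuesday of July 2072 is July 5.

July 5, 2072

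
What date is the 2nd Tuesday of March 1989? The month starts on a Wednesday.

March 1989 begins on a Wednesday, so the first Tuesday is March 7 (6 days later).
The 2nd Tuesday is 1 weeks later: 7 + 7 = 14.

14 March 1989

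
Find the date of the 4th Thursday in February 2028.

The first Thursday of February 2028 is February 3.
The 4th Thursday is 3 weeks later: 3 + 21 = 24.

24 February 2028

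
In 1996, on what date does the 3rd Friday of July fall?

19 July 1996

The first Friday of July 1996 is July 5.
The 3rd Friday is 2 weeks later: 5 + 14 = 19.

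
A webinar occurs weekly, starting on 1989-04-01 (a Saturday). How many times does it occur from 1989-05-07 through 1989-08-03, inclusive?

12

Occurrences land 7·i days after 1989-04-01 for i = 0, 1, 2, …
1989-05-07 is 36 days after the start; 36 ÷ 7 = 5 remainder 1; since the remainder is 1, round up to i = 6. First occurrence in the window: #7 on 1989-05-13 (6×7 = 42 days in).
1989-08-03 is 124 days after the start; 124 ÷ 7 = 17 remainder 5. Last occurrence in the window: #18 on 1989-07-29.
Occurrences #7 through #18: 12 in total.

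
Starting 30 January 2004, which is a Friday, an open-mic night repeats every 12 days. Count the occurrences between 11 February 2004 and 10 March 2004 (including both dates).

3

Occurrences land 12·i days after 30 January 2004 for i = 0, 1, 2, …
11 February 2004 is 12 days after the start; 12 ÷ 12 = 1 remainder 0. First occurrence in the window: #2 on 11 February 2004 (1×12 = 12 days in).
10 March 2004 is 40 days after the start; 40 ÷ 12 = 3 remainder 4. Last occurrence in the window: #4 on 6 March 2004.
Occurrences #2 through #4: 3 in total.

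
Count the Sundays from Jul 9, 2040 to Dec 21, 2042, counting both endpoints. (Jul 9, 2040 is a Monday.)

128

Jul 9, 2040 is a Monday; the first Sunday on or after it is Jul 15, 2040 (6 days later).
From Jul 15, 2040 to Dec 21, 2042: 169 + 365 + 355 = 889 days (rest of 2040, 2041, to Dec 21, 2042 in 2042).
889 ÷ 7 = 127 full weeks with remainder 0, so 127 more Sundays after the first → 128.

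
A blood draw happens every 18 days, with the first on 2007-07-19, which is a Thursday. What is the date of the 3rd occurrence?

2007-08-24

The 3rd occurrence is 2 intervals after the first: 2 × 18 = 36 days after 2007-07-19.
July has 31 days — 12 days to the end of July leaves 24.
24 days into August → 2007-08-24.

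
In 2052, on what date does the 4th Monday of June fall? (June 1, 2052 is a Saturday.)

2052-06-24

June 2052 begins on a Saturday, so the first Monday is June 3 (2 days later).
The 4th Monday is 3 weeks later: 3 + 21 = 24.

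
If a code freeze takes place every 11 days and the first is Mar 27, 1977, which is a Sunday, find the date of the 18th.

Sep 30, 1977

The 18th occurrence is 17 intervals after the first: 17 × 11 = 187 days after Mar 27, 1977.
Mar has 31 days — 4 days to the end of Mar leaves 183.
Apr has 30 days (153 left).
May has 31 days (122 left).
Jun has 30 days (92 left).
Jul has 31 days (61 left).
Aug has 31 days (30 left).
30 days into Sep → Sep 30, 1977.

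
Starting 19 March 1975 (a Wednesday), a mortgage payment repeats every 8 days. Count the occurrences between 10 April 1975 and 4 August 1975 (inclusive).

15

Occurrences land 8·i days after 19 March 1975 for i = 0, 1, 2, …
10 April 1975 is 22 days after the start; 22 ÷ 8 = 2 remainder 6; since the remainder is 6, round up to i = 3. First occurrence in the window: #4 on 12 April 1975 (3×8 = 24 days in).
4 August 1975 is 138 days after the start; 138 ÷ 8 = 17 remainder 2. Last occurrence in the window: #18 on 2 August 1975.
Occurrences #4 through #18: 15 in total.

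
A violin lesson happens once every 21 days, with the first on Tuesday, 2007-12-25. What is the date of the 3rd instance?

2008-02-05

The 3rd occurrence is 2 intervals after the first: 2 × 21 = 42 days after 2007-12-25.
December has 31 days — 6 days to the end of December leaves 36.
January has 31 days (5 left).
5 days into February → 2008-02-05.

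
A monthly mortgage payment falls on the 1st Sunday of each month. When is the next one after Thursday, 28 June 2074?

1 July 2074

June 2074 starts on a Friday, so its 1st Sunday is 3 June 2074 (2 days in).
That is not after 28 June 2074, so look at July 2074.
July 2074 starts on a Sunday, so its 1st Sunday is 1 July 2074.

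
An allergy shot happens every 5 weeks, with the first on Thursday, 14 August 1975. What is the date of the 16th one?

The 16th occurrence is 15 intervals after the first: 15 × 35 = 525 days after 14 August 1975.
August has 31 days — 17 days to the end of August leaves 508.
From end of August to end of 1975 is 122 days (386 left).
1976 has 366 days (20 left).
20 days into January → 20 January 1977.

20 January 1977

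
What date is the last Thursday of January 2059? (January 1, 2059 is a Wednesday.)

January 30, 2059

January 2059 begins on a Wednesday, so the first Thursday is January 2 (1 day later).
January 2059 has 31 days. Adding weeks: 2, 9, 16, 23, 30 — the last one ≤ 31 is the 30th.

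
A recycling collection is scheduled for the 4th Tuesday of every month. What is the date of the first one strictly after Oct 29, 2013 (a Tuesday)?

Nov 26, 2013

Oct 2013 starts on a Tuesday; its first Tuesday is the 1st, so the 4th Tuesday is the 22nd — Oct 22, 2013.
That is not after Oct 29, 2013, so look at Nov 2013.
Nov 2013 starts on a Friday; its first Tuesday is the 5th, so the 4th Tuesday is the 26th — Nov 26, 2013.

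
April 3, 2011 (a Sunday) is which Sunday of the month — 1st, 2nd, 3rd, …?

Day 3 falls in week ⌈3/7⌉ of the month.
Days 1–7 hold the 1st Sunday, 8–14 the 2nd, 15–21 the 3rd, 22–28 the 4th, 29–31 the 5th.
3 is in the range for the 1st.

1st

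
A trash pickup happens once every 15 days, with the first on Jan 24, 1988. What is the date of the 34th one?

The 34th occurrence is 33 intervals after the first: 33 × 15 = 495 days after Jan 24, 1988.
Jan has 31 days — 7 days to the end of Jan leaves 488.
From end of Jan to end of 1988 is 335 days (153 left).
Jan has 31 days (122 left).
Feb has 28 days (94 left).
Mar has 31 days (63 left).
Apr has 30 days (33 left).
May has 31 days (2 left).
2 days into Jun → Jun 2, 1989.

Jun 2, 1989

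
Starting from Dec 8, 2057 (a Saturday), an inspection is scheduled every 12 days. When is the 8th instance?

The 8th occurrence is 7 intervals after the first: 7 × 12 = 84 days after Dec 8, 2057.
Dec has 31 days — 23 days to the end of Dec leaves 61.
Jan has 31 days (30 left).
Feb has 28 days (2 left).
2 days into Mar → Mar 2, 2058.

Mar 2, 2058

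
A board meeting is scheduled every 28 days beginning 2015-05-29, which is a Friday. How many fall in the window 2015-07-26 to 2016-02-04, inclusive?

6

Occurrences land 28·i days after 2015-05-29 for i = 0, 1, 2, …
2015-07-26 is 58 days after the start; 58 ÷ 28 = 2 remainder 2; since the remainder is 2, round up to i = 3. First occurrence in the window: #4 on 2015-08-21 (3×28 = 84 days in).
2016-02-04 is 251 days after the start; 251 ÷ 28 = 8 remainder 27. Last occurrence in the window: #9 on 2016-01-08.
Occurrences #4 through #9: 6 in total.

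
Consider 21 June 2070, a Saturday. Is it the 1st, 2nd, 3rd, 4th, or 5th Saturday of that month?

Day 21 falls in week ⌈21/7⌉ of the month.
Days 1–7 hold the 1st Saturday, 8–14 the 2nd, 15–21 the 3rd, 22–28 the 4th, 29–31 the 5th.
21 is in the range for the 3rd.

3rd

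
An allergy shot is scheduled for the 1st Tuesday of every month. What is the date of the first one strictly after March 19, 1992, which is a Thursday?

April 7, 1992

March 1992 starts on a Sunday, so its 1st Tuesday is March 3, 1992 (2 days in).
That is not after March 19, 1992, so look at April 1992.
April 1992 starts on a Wednesday, so its 1st Tuesday is April 7, 1992 (6 days in).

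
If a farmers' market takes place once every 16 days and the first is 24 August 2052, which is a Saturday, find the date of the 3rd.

The 3rd occurrence is 2 intervals after the first: 2 × 16 = 32 days after 24 August 2052.
August has 31 days — 7 days to the end of August leaves 25.
25 days into September → 25 September 2052.

25 September 2052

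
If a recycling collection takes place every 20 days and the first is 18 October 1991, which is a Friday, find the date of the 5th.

6 January 1992

The 5th occurrence is 4 intervals after the first: 4 × 20 = 80 days after 18 October 1991.
October has 31 days — 13 days to the end of October leaves 67.
November has 30 days (37 left).
December has 31 days (6 left).
6 days into January → 6 January 1992.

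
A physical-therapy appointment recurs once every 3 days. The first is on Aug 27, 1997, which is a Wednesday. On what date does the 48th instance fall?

Jan 15, 1998

The 48th occurrence is 47 intervals after the first: 47 × 3 = 141 days after Aug 27, 1997.
Aug has 31 days — 4 days to the end of Aug leaves 137.
Sep has 30 days (107 left).
Oct has 31 days (76 left).
Nov has 30 days (46 left).
Dec has 31 days (15 left).
15 days into Jan → Jan 15, 1998.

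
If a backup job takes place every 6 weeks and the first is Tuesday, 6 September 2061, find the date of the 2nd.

The 2nd occurrence is 1 interval after the first: 1 × 42 = 42 days after 6 September 2061.
September has 30 days — 24 days to the end of September leaves 18.
18 days into October → 18 October 2061.

18 October 2061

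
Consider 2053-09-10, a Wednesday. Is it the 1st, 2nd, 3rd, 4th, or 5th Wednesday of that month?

Day 10 falls in week ⌈10/7⌉ of the month.
Days 1–7 hold the 1st Wednesday, 8–14 the 2nd, 15–21 the 3rd, 22–28 the 4th, 29–31 the 5th.
10 is in the range for the 2nd.

2nd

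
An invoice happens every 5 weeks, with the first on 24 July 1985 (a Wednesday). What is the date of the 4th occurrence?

The 4th occurrence is 3 intervals after the first: 3 × 35 = 105 days after 24 July 1985.
July has 31 days — 7 days to the end of July leaves 98.
August has 31 days (67 left).
September has 30 days (37 left).
October has 31 days (6 left).
6 days into November → 6 November 1985.

6 November 1985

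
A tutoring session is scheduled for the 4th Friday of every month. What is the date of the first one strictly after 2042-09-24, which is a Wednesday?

September 2042 starts on a Monday; its first Friday is the 5th, so the 4th Friday is the 26th — 2042-09-26.
2042-09-26 is after 2042-09-24, so that is the next one.

2042-09-26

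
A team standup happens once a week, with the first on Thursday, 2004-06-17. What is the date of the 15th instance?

2004-09-23

The 15th occurrence is 14 intervals after the first: 14 × 7 = 98 days after 2004-06-17.
June has 30 days — 13 days to the end of June leaves 85.
July has 31 days (54 left).
August has 31 days (23 left).
23 days into September → 2004-09-23.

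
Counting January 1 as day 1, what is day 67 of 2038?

Jan has 31 days (67 − 31 = 36 remain).
Feb has 28 days (36 − 28 = 8 remain).
8 into Mar → Mar 8.

Mar 8, 2038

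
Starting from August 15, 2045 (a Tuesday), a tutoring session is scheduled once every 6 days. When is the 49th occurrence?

May 30, 2046

The 49th occurrence is 48 intervals after the first: 48 × 6 = 288 days after August 15, 2045.
August has 31 days — 16 days to the end of August leaves 272.
September has 30 days (242 left).
October has 31 days (211 left).
November has 30 days (181 left).
December has 31 days (150 left).
January has 31 days (119 left).
February has 28 days (91 left).
March has 31 days (60 left).
April has 30 days (30 left).
30 days into May → May 30, 2046.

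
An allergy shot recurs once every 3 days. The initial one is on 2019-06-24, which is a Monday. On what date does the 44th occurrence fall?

The 44th occurrence is 43 intervals after the first: 43 × 3 = 129 days after 2019-06-24.
June has 30 days — 6 days to the end of June leaves 123.
July has 31 days (92 left).
August has 31 days (61 left).
September has 30 days (31 left).
31 days into October → 2019-10-31.

2019-10-31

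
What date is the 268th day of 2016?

January has 31 days (268 − 31 = 237 remain).
February has 29 days (237 − 29 = 208 remain).
March has 31 days (208 − 31 = 177 remain).
April has 30 days (177 − 30 = 147 remain).
May has 31 days (147 − 31 = 116 remain).
June has 30 days (116 − 30 = 86 remain).
July has 31 days (86 − 31 = 55 remain).
August has 31 days (55 − 31 = 24 remain).
24 into September → September 24.

September 24, 2016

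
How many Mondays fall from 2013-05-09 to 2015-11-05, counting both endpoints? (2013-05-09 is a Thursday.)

2013-05-09 is a Thursday; the first Monday on or after it is 2013-05-13 (4 days later).
From 2013-05-13 to 2015-11-05: 232 + 365 + 309 = 906 days (rest of 2013, 2014, to 2015-11-05 in 2015).
906 ÷ 7 = 129 full weeks with remainder 3, so 129 more Mondays after the first → 130.

130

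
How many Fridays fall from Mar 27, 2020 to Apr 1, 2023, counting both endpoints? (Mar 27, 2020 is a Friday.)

Mar 27, 2020 is a Friday; the first Friday on or after it is Mar 27, 2020.
From Mar 27, 2020 to Apr 1, 2023: 279 + 365 + 365 + 91 = 1100 days (rest of 2020, 2021, 2022, to Apr 1, 2023 in 2023).
1100 ÷ 7 = 157 full weeks with remainder 1, so 157 more Fridays after the first → 158.

158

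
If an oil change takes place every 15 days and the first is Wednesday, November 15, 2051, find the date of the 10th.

The 10th occurrence is 9 intervals after the first: 9 × 15 = 135 days after November 15, 2051.
November has 30 days — 15 days to the end of November leaves 120.
December has 31 days (89 left).
January has 31 days (58 left).
February has 29 days (29 left).
29 days into March → March 29, 2052.

March 29, 2052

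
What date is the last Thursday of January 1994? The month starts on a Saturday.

27 January 1994

January 1994 begins on a Saturday, so the first Thursday is January 6 (5 days later).
January 1994 has 31 days. Adding weeks: 6, 13, 20, 27 — the last one ≤ 31 is the 27th.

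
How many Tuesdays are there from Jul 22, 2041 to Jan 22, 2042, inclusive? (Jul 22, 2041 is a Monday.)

Jul 22, 2041 is a Monday; the first Tuesday on or after it is Jul 23, 2041 (1 day later).
From Jul 23, 2041 to Jan 22, 2042: 8 + 31 + 30 + 31 + 30 + 31 + 22 = 183 days (rest of Jul, Aug, Sep, Oct, Nov, Dec, Jan).
183 ÷ 7 = 26 full weeks with remainder 1, so 26 more Tuesdays after the first → 27.

27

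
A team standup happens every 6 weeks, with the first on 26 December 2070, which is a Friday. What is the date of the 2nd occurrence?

6 February 2071

The 2nd occurrence is 1 interval after the first: 1 × 42 = 42 days after 26 December 2070.
December has 31 days — 5 days to the end of December leaves 37.
January has 31 days (6 left).
6 days into February → 6 February 2071.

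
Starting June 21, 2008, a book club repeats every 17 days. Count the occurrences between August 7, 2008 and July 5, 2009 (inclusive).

20

Occurrences land 17·i days after June 21, 2008 for i = 0, 1, 2, …
August 7, 2008 is 47 days after the start; 47 ÷ 17 = 2 remainder 13; since the remainder is 13, round up to i = 3. First occurrence in the window: #4 on August 11, 2008 (3×17 = 51 days in).
July 5, 2009 is 379 days after the start; 379 ÷ 17 = 22 remainder 5. Last occurrence in the window: #23 on June 30, 2009.
Occurrences #4 through #23: 20 in total.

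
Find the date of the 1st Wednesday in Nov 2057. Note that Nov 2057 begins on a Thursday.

Nov 7, 2057

Nov 2057 begins on a Thursday, so the first Wednesday is Nov 7 (6 days later).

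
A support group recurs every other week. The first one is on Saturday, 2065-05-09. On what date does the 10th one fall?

2065-09-12

The 10th occurrence is 9 intervals after the first: 9 × 14 = 126 days after 2065-05-09.
May has 31 days — 22 days to the end of May leaves 104.
June has 30 days (74 left).
July has 31 days (43 left).
August has 31 days (12 left).
12 days into September → 2065-09-12.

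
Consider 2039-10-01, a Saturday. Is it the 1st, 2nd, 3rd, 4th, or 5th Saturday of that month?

1st

Day 1 falls in week ⌈1/7⌉ of the month.
Days 1–7 hold the 1st Saturday, 8–14 the 2nd, 15–21 the 3rd, 22–28 the 4th, 29–31 the 5th.
1 is in the range for the 1st.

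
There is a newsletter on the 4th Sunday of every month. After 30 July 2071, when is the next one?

July 2071 starts on a Wednesday; its first Sunday is the 5th, so the 4th Sunday is the 26th — 26 July 2071.
That is not after 30 July 2071, so look at August 2071.
August 2071 starts on a Saturday; its first Sunday is the 2nd, so the 4th Sunday is the 23rd — 23 August 2071.

23 August 2071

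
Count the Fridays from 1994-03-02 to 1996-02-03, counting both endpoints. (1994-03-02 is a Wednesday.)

1994-03-02 is a Wednesday; the first Friday on or after it is 1994-03-04 (2 days later).
From 1994-03-04 to 1996-02-03: 302 + 365 + 34 = 701 days (rest of 1994, 1995, to 1996-02-03 in 1996).
701 ÷ 7 = 100 full weeks with remainder 1, so 100 more Fridays after the first → 101.

101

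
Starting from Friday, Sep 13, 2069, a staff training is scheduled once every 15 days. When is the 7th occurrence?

Dec 12, 2069

The 7th occurrence is 6 intervals after the first: 6 × 15 = 90 days after Sep 13, 2069.
Sep has 30 days — 17 days to the end of Sep leaves 73.
Oct has 31 days (42 left).
Nov has 30 days (12 left).
12 days into Dec → Dec 12, 2069.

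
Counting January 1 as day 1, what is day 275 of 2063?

January has 31 days (275 − 31 = 244 remain).
February has 28 days (244 − 28 = 216 remain).
March has 31 days (216 − 31 = 185 remain).
April has 30 days (185 − 30 = 155 remain).
May has 31 days (155 − 31 = 124 remain).
June has 30 days (124 − 30 = 94 remain).
July has 31 days (94 − 31 = 63 remain).
August has 31 days (63 − 31 = 32 remain).
September has 30 days (32 − 30 = 2 remain).
2 into October → October 2.

October 2, 2063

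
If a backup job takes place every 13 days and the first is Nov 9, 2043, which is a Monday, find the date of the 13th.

Apr 13, 2044

The 13th occurrence is 12 intervals after the first: 12 × 13 = 156 days after Nov 9, 2043.
Nov has 30 days — 21 days to the end of Nov leaves 135.
Dec has 31 days (104 left).
Jan has 31 days (73 left).
Feb has 29 days (44 left).
Mar has 31 days (13 left).
13 days into Apr → Apr 13, 2044.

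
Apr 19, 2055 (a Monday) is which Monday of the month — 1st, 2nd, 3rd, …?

3rd

Day 19 falls in week ⌈19/7⌉ of the month.
Days 1–7 hold the 1st Monday, 8–14 the 2nd, 15–21 the 3rd, 22–28 the 4th, 29–31 the 5th.
19 is in the range for the 3rd.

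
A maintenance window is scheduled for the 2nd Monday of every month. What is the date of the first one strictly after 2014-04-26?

2014-05-12

April 2014 starts on a Tuesday; its first Monday is the 7th, so the 2nd Monday is the 14th — 2014-04-14.
That is not after 2014-04-26, so look at May 2014.
May 2014 starts on a Thursday; its first Monday is the 5th, so the 2nd Monday is the 12th — 2014-05-12.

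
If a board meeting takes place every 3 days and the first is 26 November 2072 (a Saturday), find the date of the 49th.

19 April 2073

The 49th occurrence is 48 intervals after the first: 48 × 3 = 144 days after 26 November 2072.
November has 30 days — 4 days to the end of November leaves 140.
December has 31 days (109 left).
January has 31 days (78 left).
February has 28 days (50 left).
March has 31 days (19 left).
19 days into April → 19 April 2073.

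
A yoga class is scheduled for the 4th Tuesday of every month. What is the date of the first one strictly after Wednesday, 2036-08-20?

August 2036 starts on a Friday; its first Tuesday is the 5th, so the 4th Tuesday is the 26th — 2036-08-26.
2036-08-26 is after 2036-08-20, so that is the next one.

2036-08-26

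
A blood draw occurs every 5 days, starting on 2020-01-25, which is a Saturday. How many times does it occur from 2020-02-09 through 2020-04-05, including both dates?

Occurrences land 5·i days after 2020-01-25 for i = 0, 1, 2, …
2020-02-09 is 15 days after the start; 15 ÷ 5 = 3 remainder 0. First occurrence in the window: #4 on 2020-02-09 (3×5 = 15 days in).
2020-04-05 is 71 days after the start; 71 ÷ 5 = 14 remainder 1. Last occurrence in the window: #15 on 2020-04-04.
Occurrences #4 through #15: 12 in total.

12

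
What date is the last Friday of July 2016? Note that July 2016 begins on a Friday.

July 2016 begins on a Friday, so the first Friday is July 1.
July 2016 has 31 days. Adding weeks: 1, 8, 15, 22, 29 — the last one ≤ 31 is the 29th.

2016-07-29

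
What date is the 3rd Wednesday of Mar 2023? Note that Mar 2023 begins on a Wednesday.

Mar 15, 2023

Mar 2023 begins on a Wednesday, so the first Wednesday is Mar 1.
The 3rd Wednesday is 2 weeks later: 1 + 14 = 15.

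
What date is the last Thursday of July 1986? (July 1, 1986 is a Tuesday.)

1986-07-31

July 1986 begins on a Tuesday, so the first Thursday is July 3 (2 days later).
July 1986 has 31 days. Adding weeks: 3, 10, 17, 24, 31 — the last one ≤ 31 is the 31st.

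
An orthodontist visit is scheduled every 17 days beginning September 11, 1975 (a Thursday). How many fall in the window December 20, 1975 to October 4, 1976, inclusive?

Occurrences land 17·i days after September 11, 1975 for i = 0, 1, 2, …
December 20, 1975 is 100 days after the start; 100 ÷ 17 = 5 remainder 15; since the remainder is 15, round up to i = 6. First occurrence in the window: #7 on December 22, 1975 (6×17 = 102 days in).
October 4, 1976 is 389 days after the start; 389 ÷ 17 = 22 remainder 15. Last occurrence in the window: #23 on September 19, 1976.
Occurrences #7 through #23: 17 in total.

17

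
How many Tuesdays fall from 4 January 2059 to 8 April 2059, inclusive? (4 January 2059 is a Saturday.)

14

4 January 2059 is a Saturday; the first Tuesday on or after it is 7 January 2059 (3 days later).
From 7 January 2059 to 8 April 2059: 24 + 28 + 31 + 8 = 91 days (rest of January, February, March, April).
91 ÷ 7 = 13 full weeks with remainder 0, so 13 more Tuesdays after the first → 14.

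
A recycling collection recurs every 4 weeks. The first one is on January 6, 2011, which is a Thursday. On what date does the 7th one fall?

The 7th occurrence is 6 intervals after the first: 6 × 28 = 168 days after January 6, 2011.
January has 31 days — 25 days to the end of January leaves 143.
February has 28 days (115 left).
March has 31 days (84 left).
April has 30 days (54 left).
May has 31 days (23 left).
23 days into June → June 23, 2011.

June 23, 2011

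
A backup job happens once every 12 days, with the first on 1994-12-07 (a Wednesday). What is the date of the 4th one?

1995-01-12

The 4th occurrence is 3 intervals after the first: 3 × 12 = 36 days after 1994-12-07.
December has 31 days — 24 days to the end of December leaves 12.
12 days into January → 1995-01-12.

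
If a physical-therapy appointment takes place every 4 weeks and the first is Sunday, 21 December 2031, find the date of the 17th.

The 17th occurrence is 16 intervals after the first: 16 × 28 = 448 days after 21 December 2031.
December has 31 days — 10 days to the end of December leaves 438.
2032 has 366 days (72 left).
January has 31 days (41 left).
February has 28 days (13 left).
13 days into March → 13 March 2033.

13 March 2033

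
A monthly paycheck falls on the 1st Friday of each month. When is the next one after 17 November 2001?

7 December 2001

November 2001 starts on a Thursday, so its 1st Friday is 2 November 2001 (1 day in).
That is not after 17 November 2001, so look at December 2001.
December 2001 starts on a Saturday, so its 1st Friday is 7 December 2001 (6 days in).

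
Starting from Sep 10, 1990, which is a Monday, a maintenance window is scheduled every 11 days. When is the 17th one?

The 17th occurrence is 16 intervals after the first: 16 × 11 = 176 days after Sep 10, 1990.
Sep has 30 days — 20 days to the end of Sep leaves 156.
Oct has 31 days (125 left).
Nov has 30 days (95 left).
Dec has 31 days (64 left).
Jan has 31 days (33 left).
Feb has 28 days (5 left).
5 days into Mar → Mar 5, 1991.

Mar 5, 1991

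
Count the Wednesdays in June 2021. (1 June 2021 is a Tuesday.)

1 June 2021 is a Tuesday; the first Wednesday on or after it is 2 June 2021 (1 day later).
From 2 June 2021 to 30 June 2021 is 30 − 2 = 28 days.
28 ÷ 7 = 4 full weeks with remainder 0, so 4 more Wednesdays after the first → 5.

5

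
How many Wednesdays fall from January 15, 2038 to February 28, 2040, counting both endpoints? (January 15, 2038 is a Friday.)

January 15, 2038 is a Friday; the first Wednesday on or after it is January 20, 2038 (5 days later).
From January 20, 2038 to February 28, 2040: 345 + 365 + 59 = 769 days (rest of 2038, 2039, to February 28, 2040 in 2040).
769 ÷ 7 = 109 full weeks with remainder 6, so 109 more Wednesdays after the first → 110.

110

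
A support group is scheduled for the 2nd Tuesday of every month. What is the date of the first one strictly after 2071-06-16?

June 2071 starts on a Monday; its first Tuesday is the 2nd, so the 2nd Tuesday is the 9th — 2071-06-09.
That is not after 2071-06-16, so look at July 2071.
July 2071 starts on a Wednesday; its first Tuesday is the 7th, so the 2nd Tuesday is the 14th — 2071-07-14.

2071-07-14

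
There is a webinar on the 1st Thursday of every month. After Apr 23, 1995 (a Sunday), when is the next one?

May 4, 1995

Apr 1995 starts on a Saturday, so its 1st Thursday is Apr 6, 1995 (5 days in).
That is not after Apr 23, 1995, so look at May 1995.
May 1995 starts on a Monday, so its 1st Thursday is May 4, 1995 (3 days in).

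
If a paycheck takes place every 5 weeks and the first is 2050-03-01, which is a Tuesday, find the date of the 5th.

The 5th occurrence is 4 intervals after the first: 4 × 35 = 140 days after 2050-03-01.
March has 31 days — 30 days to the end of March leaves 110.
April has 30 days (80 left).
May has 31 days (49 left).
June has 30 days (19 left).
19 days into July → 2050-07-19.

2050-07-19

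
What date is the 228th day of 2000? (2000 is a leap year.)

January has 31 days (228 − 31 = 197 remain).
February has 29 days (197 − 29 = 168 remain).
March has 31 days (168 − 31 = 137 remain).
April has 30 days (137 − 30 = 107 remain).
May has 31 days (107 − 31 = 76 remain).
June has 30 days (76 − 30 = 46 remain).
July has 31 days (46 − 31 = 15 remain).
15 into August → August 15.

August 15, 2000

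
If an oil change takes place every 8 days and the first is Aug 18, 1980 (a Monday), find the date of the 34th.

May 9, 1981

The 34th occurrence is 33 intervals after the first: 33 × 8 = 264 days after Aug 18, 1980.
Aug has 31 days — 13 days to the end of Aug leaves 251.
Sep has 30 days (221 left).
Oct has 31 days (190 left).
Nov has 30 days (160 left).
Dec has 31 days (129 left).
Jan has 31 days (98 left).
Feb has 28 days (70 left).
Mar has 31 days (39 left).
Apr has 30 days (9 left).
9 days into May → May 9, 1981.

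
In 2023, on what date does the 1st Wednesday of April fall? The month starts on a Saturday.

April 2023 begins on a Saturday, so the first Wednesday is April 5 (4 days later).

2023-04-05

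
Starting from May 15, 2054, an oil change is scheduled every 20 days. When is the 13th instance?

Jan 10, 2055

The 13th occurrence is 12 intervals after the first: 12 × 20 = 240 days after May 15, 2054.
May has 31 days — 16 days to the end of May leaves 224.
Jun has 30 days (194 left).
Jul has 31 days (163 left).
Aug has 31 days (132 left).
Sep has 30 days (102 left).
Oct has 31 days (71 left).
Nov has 30 days (41 left).
Dec has 31 days (10 left).
10 days into Jan → Jan 10, 2055.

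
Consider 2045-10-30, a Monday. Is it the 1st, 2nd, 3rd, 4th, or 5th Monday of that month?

Day 30 falls in week ⌈30/7⌉ of the month.
Days 1–7 hold the 1st Monday, 8–14 the 2nd, 15–21 the 3rd, 22–28 the 4th, 29–31 the 5th.
30 is in the range for the 5th.

5th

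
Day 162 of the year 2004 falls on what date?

Jan has 31 days (162 − 31 = 131 remain).
Feb has 29 days (131 − 29 = 102 remain).
Mar has 31 days (102 − 31 = 71 remain).
Apr has 30 days (71 − 30 = 41 remain).
May has 31 days (41 − 31 = 10 remain).
10 into Jun → Jun 10.

Jun 10, 2004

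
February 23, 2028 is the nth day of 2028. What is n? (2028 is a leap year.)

54

Days in months before February: 31 = 31.
Plus 23 days into February → day 54.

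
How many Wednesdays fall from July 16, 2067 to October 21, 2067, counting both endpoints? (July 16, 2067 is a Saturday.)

14

July 16, 2067 is a Saturday; the first Wednesday on or after it is July 20, 2067 (4 days later).
From July 20, 2067 to October 21, 2067: 11 + 31 + 30 + 21 = 93 days (rest of July, August, September, October).
93 ÷ 7 = 13 full weeks with remainder 2, so 13 more Wednesdays after the first → 14.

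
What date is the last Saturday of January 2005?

The first Saturday of January 2005 is January 1.
January 2005 has 31 days. Adding weeks: 1, 8, 15, 22, 29 — the last one ≤ 31 is the 29th.

January 29, 2005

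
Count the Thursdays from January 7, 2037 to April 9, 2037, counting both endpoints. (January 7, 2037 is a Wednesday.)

January 7, 2037 is a Wednesday; the first Thursday on or after it is January 8, 2037 (1 day later).
From January 8, 2037 to April 9, 2037: 23 + 28 + 31 + 9 = 91 days (rest of January, February, March, April).
91 ÷ 7 = 13 full weeks with remainder 0, so 13 more Thursdays after the first → 14.

14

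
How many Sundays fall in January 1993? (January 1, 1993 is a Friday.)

January 1, 1993 is a Friday; the first Sunday on or after it is January 3, 1993 (2 days later).
From January 3, 1993 to January 31, 1993 is 31 − 3 = 28 days.
28 ÷ 7 = 4 full weeks with remainder 0, so 4 more Sundays after the first → 5.

5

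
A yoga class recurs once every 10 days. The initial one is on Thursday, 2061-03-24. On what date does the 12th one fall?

The 12th occurrence is 11 intervals after the first: 11 × 10 = 110 days after 2061-03-24.
March has 31 days — 7 days to the end of March leaves 103.
April has 30 days (73 left).
May has 31 days (42 left).
June has 30 days (12 left).
12 days into July → 2061-07-12.

2061-07-12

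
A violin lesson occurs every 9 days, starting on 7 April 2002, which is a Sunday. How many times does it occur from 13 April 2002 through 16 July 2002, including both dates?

11

Occurrences land 9·i days after 7 April 2002 for i = 0, 1, 2, …
13 April 2002 is 6 days after the start; 6 ÷ 9 = 0 remainder 6; since the remainder is 6, round up to i = 1. First occurrence in the window: #2 on 16 April 2002 (1×9 = 9 days in).
16 July 2002 is 100 days after the start; 100 ÷ 9 = 11 remainder 1. Last occurrence in the window: #12 on 15 July 2002.
Occurrences #2 through #12: 11 in total.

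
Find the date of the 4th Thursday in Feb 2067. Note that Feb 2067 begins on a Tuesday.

Feb 2067 begins on a Tuesday, so the first Thursday is Feb 3 (2 days later).
The 4th Thursday is 3 weeks later: 3 + 21 = 24.

Feb 24, 2067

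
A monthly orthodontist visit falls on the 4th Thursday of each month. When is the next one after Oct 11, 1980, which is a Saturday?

Oct 1980 starts on a Wednesday; its first Thursday is the 2nd, so the 4th Thursday is the 23rd — Oct 23, 1980.
Oct 23, 1980 is after Oct 11, 1980, so that is the next one.

Oct 23, 1980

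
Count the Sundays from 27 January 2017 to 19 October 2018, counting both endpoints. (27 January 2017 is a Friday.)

90

27 January 2017 is a Friday; the first Sunday on or after it is 29 January 2017 (2 days later).
From 29 January 2017 to 19 October 2018: 336 + 292 = 628 days (rest of 2017, to 19 October 2018 in 2018).
628 ÷ 7 = 89 full weeks with remainder 5, so 89 more Sundays after the first → 90.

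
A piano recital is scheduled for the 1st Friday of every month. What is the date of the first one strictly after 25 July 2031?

July 2031 starts on a Tuesday, so its 1st Friday is 4 July 2031 (3 days in).
That is not after 25 July 2031, so look at August 2031.
August 2031 starts on a Friday, so its 1st Friday is 1 August 2031.

1 August 2031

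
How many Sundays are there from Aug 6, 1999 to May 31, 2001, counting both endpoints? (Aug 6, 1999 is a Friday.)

95

Aug 6, 1999 is a Friday; the first Sunday on or after it is Aug 8, 1999 (2 days later).
From Aug 8, 1999 to May 31, 2001: 145 + 366 + 151 = 662 days (rest of 1999, 2000, to May 31, 2001 in 2001).
662 ÷ 7 = 94 full weeks with remainder 4, so 94 more Sundays after the first → 95.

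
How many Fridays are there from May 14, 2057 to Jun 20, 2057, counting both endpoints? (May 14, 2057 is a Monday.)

5

May 14, 2057 is a Monday; the first Friday on or after it is May 18, 2057 (4 days later).
From May 18, 2057 to Jun 20, 2057: 13 + 20 = 33 days (rest of May, Jun).
33 ÷ 7 = 4 full weeks with remainder 5, so 4 more Fridays after the first → 5.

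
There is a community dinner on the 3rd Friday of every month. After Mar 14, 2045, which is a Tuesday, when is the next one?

Mar 17, 2045

Mar 2045 starts on a Wednesday; its first Friday is the 3rd, so the 3rd Friday is the 17th — Mar 17, 2045.
Mar 17, 2045 is after Mar 14, 2045, so that is the next one.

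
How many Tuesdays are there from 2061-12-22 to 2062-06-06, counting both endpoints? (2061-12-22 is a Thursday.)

24

2061-12-22 is a Thursday; the first Tuesday on or after it is 2061-12-27 (5 days later).
From 2061-12-27 to 2062-06-06: 4 + 31 + 28 + 31 + 30 + 31 + 6 = 161 days (rest of December, January, February, March, April, May, June).
161 ÷ 7 = 23 full weeks with remainder 0, so 23 more Tuesdays after the first → 24.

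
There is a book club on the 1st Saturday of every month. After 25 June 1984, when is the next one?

7 July 1984

June 1984 starts on a Friday, so its 1st Saturday is 2 June 1984 (1 day in).
That is not after 25 June 1984, so look at July 1984.
July 1984 starts on a Sunday, so its 1st Saturday is 7 July 1984 (6 days in).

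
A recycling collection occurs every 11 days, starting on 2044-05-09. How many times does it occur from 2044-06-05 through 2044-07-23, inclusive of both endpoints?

4

Occurrences land 11·i days after 2044-05-09 for i = 0, 1, 2, …
2044-06-05 is 27 days after the start; 27 ÷ 11 = 2 remainder 5; since the remainder is 5, round up to i = 3. First occurrence in the window: #4 on 2044-06-11 (3×11 = 33 days in).
2044-07-23 is 75 days after the start; 75 ÷ 11 = 6 remainder 9. Last occurrence in the window: #7 on 2044-07-14.
Occurrences #4 through #7: 4 in total.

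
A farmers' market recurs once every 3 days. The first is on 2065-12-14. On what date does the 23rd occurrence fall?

The 23rd occurrence is 22 intervals after the first: 22 × 3 = 66 days after 2065-12-14.
December has 31 days — 17 days to the end of December leaves 49.
January has 31 days (18 left).
18 days into February → 2066-02-18.

2066-02-18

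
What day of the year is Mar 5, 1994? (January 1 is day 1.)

64

Days in months before Mar: 31 + 28 = 59.
Plus 5 days into Mar → day 64.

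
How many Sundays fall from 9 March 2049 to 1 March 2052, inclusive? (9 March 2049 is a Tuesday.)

155

9 March 2049 is a Tuesday; the first Sunday on or after it is 14 March 2049 (5 days later).
From 14 March 2049 to 1 March 2052: 292 + 365 + 365 + 61 = 1083 days (rest of 2049, 2050, 2051, to 1 March 2052 in 2052).
1083 ÷ 7 = 154 full weeks with remainder 5, so 154 more Sundays after the first → 155.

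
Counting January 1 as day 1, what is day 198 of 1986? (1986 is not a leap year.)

January has 31 days (198 − 31 = 167 remain).
February has 28 days (167 − 28 = 139 remain).
March has 31 days (139 − 31 = 108 remain).
April has 30 days (108 − 30 = 78 remain).
May has 31 days (78 − 31 = 47 remain).
June has 30 days (47 − 30 = 17 remain).
17 into July → July 17.

1986-07-17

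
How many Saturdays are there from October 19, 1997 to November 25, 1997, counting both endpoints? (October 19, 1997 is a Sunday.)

October 19, 1997 is a Sunday; the first Saturday on or after it is October 25, 1997 (6 days later).
From October 25, 1997 to November 25, 1997: 6 + 25 = 31 days (rest of October, November).
31 ÷ 7 = 4 full weeks with remainder 3, so 4 more Saturdays after the first → 5.

5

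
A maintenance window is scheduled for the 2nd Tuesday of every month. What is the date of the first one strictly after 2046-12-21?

December 2046 starts on a Saturday; its first Tuesday is the 4th, so the 2nd Tuesday is the 11th — 2046-12-11.
That is not after 2046-12-21, so look at January 2047.
January 2047 starts on a Tuesday; its first Tuesday is the 1st, so the 2nd Tuesday is the 8th — 2047-01-08.

2047-01-08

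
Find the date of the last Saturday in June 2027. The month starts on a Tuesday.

June 26, 2027

June 2027 begins on a Tuesday, so the first Saturday is June 5 (4 days later).
June 2027 has 30 days. Adding weeks: 5, 12, 19, 26 — the last one ≤ 30 is the 26th.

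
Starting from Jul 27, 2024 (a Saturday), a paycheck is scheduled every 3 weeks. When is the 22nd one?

Oct 11, 2025

The 22nd occurrence is 21 intervals after the first: 21 × 21 = 441 days after Jul 27, 2024.
Jul has 31 days — 4 days to the end of Jul leaves 437.
From end of Jul to end of 2024 is 153 days (284 left).
Jan has 31 days (253 left).
Feb has 28 days (225 left).
Mar has 31 days (194 left).
Apr has 30 days (164 left).
May has 31 days (133 left).
Jun has 30 days (103 left).
Jul has 31 days (72 left).
Aug has 31 days (41 left).
Sep has 30 days (11 left).
11 days into Oct → Oct 11, 2025.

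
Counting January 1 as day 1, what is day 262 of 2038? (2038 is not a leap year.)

Jan has 31 days (262 − 31 = 231 remain).
Feb has 28 days (231 − 28 = 203 remain).
Mar has 31 days (203 − 31 = 172 remain).
Apr has 30 days (172 − 30 = 142 remain).
May has 31 days (142 − 31 = 111 remain).
Jun has 30 days (111 − 30 = 81 remain).
Jul has 31 days (81 − 31 = 50 remain).
Aug has 31 days (50 − 31 = 19 remain).
19 into Sep → Sep 19.

Sep 19, 2038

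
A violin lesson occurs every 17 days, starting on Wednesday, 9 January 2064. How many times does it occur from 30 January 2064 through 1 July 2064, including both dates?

Occurrences land 17·i days after 9 January 2064 for i = 0, 1, 2, …
30 January 2064 is 21 days after the start; 21 ÷ 17 = 1 remainder 4; since the remainder is 4, round up to i = 2. First occurrence in the window: #3 on 12 February 2064 (2×17 = 34 days in).
1 July 2064 is 174 days after the start; 174 ÷ 17 = 10 remainder 4. Last occurrence in the window: #11 on 27 June 2064.
Occurrences #3 through #11: 9 in total.

9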